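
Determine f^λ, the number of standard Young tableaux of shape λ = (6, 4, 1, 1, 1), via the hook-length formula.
# SYT of shape (6, 4, 1, 1, 1) = 10296

Hook-length formula: f^λ = n! / Π hook(c), product over all cells c of the Young diagram. For λ = (6, 4, 1, 1, 1), n = 13 boxes. Hook lengths by row (left-to-right, top-to-bottom): [10, 6, 5, 4, 2, 1]; [7, 3, 2, 1]; [3]; [2]; [1]. Product of hooks = 604800. So f^λ = 13! / 604800 = 6227020800 / 604800 = 10296.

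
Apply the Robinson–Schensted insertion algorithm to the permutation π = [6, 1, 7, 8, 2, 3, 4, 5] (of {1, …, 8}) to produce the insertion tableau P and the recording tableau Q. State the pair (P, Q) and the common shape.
P = [1, 2, 3, 4, 5] / [6, 7, 8];  Q = [1, 3, 4, 7, 8] / [2, 5, 6];  common shape = (5, 3)

Row-insert the values π_1, π_2, … into P one at a time, bumping the leftmost entry strictly greater than the inserted value down to the next row. The recording tableau Q records, in position (i, j), the step at which that cell was added to P.
  Insert 6 (step 1): P = [6];  Q = [1]
  Insert 1 (step 2): P = [1] / [6];  Q = [1] / [2]
  Insert 7 (step 3): P = [1, 7] / [6];  Q = [1, 3] / [2]
  Insert 8 (step 4): P = [1, 7, 8] / [6];  Q = [1, 3, 4] / [2]
  Insert 2 (step 5): P = [1, 2, 8] / [6, 7];  Q = [1, 3, 4] / [2, 5]
  Insert 3 (step 6): P = [1, 2, 3] / [6, 7, 8];  Q = [1, 3, 4] / [2, 5, 6]
  Insert 4 (step 7): P = [1, 2, 3, 4] / [6, 7, 8];  Q = [1, 3, 4, 7] / [2, 5, 6]
  Insert 5 (step 8): P = [1, 2, 3, 4, 5] / [6, 7, 8];  Q = [1, 3, 4, 7, 8] / [2, 5, 6]
Final shape: (5, 3).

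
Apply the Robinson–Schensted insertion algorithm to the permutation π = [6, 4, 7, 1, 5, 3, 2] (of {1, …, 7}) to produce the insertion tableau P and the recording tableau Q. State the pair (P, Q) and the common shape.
P = [1, 2] / [3, 5] / [4, 7] / [6];  Q = [1, 3] / [2, 5] / [4, 6] / [7];  common shape = (2, 2, 2, 1)

Row-insert the values π_1, π_2, … into P one at a time, bumping the leftmost entry strictly greater than the inserted value down to the next row. The recording tableau Q records, in position (i, j), the step at which that cell was added to P.
  Insert 6 (step 1): P = [6];  Q = [1]
  Insert 4 (step 2): P = [4] / [6];  Q = [1] / [2]
  Insert 7 (step 3): P = [4, 7] / [6];  Q = [1, 3] / [2]
  Insert 1 (step 4): P = [1, 7] / [4] / [6];  Q = [1, 3] / [2] / [4]
  Insert 5 (step 5): P = [1, 5] / [4, 7] / [6];  Q = [1, 3] / [2, 5] / [4]
  Insert 3 (step 6): P = [1, 3] / [4, 5] / [6, 7];  Q = [1, 3] / [2, 5] / [4, 6]
  Insert 2 (step 7): P = [1, 2] / [3, 5] / [4, 7] / [6];  Q = [1, 3] / [2, 5] / [4, 6] / [7]
Final shape: (2, 2, 2, 1).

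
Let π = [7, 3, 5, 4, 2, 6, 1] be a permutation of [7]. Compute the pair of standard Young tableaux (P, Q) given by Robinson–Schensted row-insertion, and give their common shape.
P = [1, 4, 6] / [2] / [3] / [5] / [7];  Q = [1, 3, 6] / [2] / [4] / [5] / [7];  common shape = (3, 1, 1, 1, 1)

Row-insert the values π_1, π_2, … into P one at a time, bumping the leftmost entry strictly greater than the inserted value down to the next row. The recording tableau Q records, in position (i, j), the step at which that cell was added to P.
  Insert 7 (step 1): P = [7];  Q = [1]
  Insert 3 (step 2): P = [3] / [7];  Q = [1] / [2]
  Insert 5 (step 3): P = [3, 5] / [7];  Q = [1, 3] / [2]
  Insert 4 (step 4): P = [3, 4] / [5] / [7];  Q = [1, 3] / [2] / [4]
  Insert 2 (step 5): P = [2, 4] / [3] / [5] / [7];  Q = [1, 3] / [2] / [4] / [5]
  Insert 6 (step 6): P = [2, 4, 6] / [3] / [5] / [7];  Q = [1, 3, 6] / [2] / [4] / [5]
  Insert 1 (step 7): P = [1, 4, 6] / [2] / [3] / [5] / [7];  Q = [1, 3, 6] / [2] / [4] / [5] / [7]
Final shape: (3, 1, 1, 1, 1).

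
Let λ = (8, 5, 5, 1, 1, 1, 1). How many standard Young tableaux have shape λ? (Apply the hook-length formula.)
# SYT of shape (8, 5, 5, 1, 1, 1, 1) = 711310600

Hook-length formula: f^λ = n! / Π hook(c), product over all cells c of the Young diagram. For λ = (8, 5, 5, 1, 1, 1, 1), n = 22 boxes. Hook lengths by row (left-to-right, top-to-bottom): [14, 9, 8, 7, 6, 3, 2, 1]; [10, 5, 4, 3, 2]; [9, 4, 3, 2, 1]; [4]; [3]; [2]; [1]. Product of hooks = 1580182732800. So f^λ = 22! / 1580182732800 = 1124000727777607680000 / 1580182732800 = 711310600.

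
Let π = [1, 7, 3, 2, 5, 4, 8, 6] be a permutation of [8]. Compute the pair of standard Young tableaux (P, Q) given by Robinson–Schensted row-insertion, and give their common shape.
P = [1, 2, 4, 6] / [3, 5, 8] / [7];  Q = [1, 2, 5, 7] / [3, 6, 8] / [4];  common shape = (4, 3, 1)

Row-insert the values π_1, π_2, … into P one at a time, bumping the leftmost entry strictly greater than the inserted value down to the next row. The recording tableau Q records, in position (i, j), the step at which that cell was added to P.
  Insert 1 (step 1): P = [1];  Q = [1]
  Insert 7 (step 2): P = [1, 7];  Q = [1, 2]
  Insert 3 (step 3): P = [1, 3] / [7];  Q = [1, 2] / [3]
  Insert 2 (step 4): P = [1, 2] / [3] / [7];  Q = [1, 2] / [3] / [4]
  Insert 5 (step 5): P = [1, 2, 5] / [3] / [7];  Q = [1, 2, 5] / [3] / [4]
  Insert 4 (step 6): P = [1, 2, 4] / [3, 5] / [7];  Q = [1, 2, 5] / [3, 6] / [4]
  Insert 8 (step 7): P = [1, 2, 4, 8] / [3, 5] / [7];  Q = [1, 2, 5, 7] / [3, 6] / [4]
  Insert 6 (step 8): P = [1, 2, 4, 6] / [3, 5, 8] / [7];  Q = [1, 2, 5, 7] / [3, 6, 8] / [4]
Final shape: (4, 3, 1).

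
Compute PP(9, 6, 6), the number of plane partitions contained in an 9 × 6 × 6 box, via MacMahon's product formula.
PP(9, 6, 6) = 6062460972064640

Evaluate the triple product over i = 1..9, j = 1..6, k = 1..6. The factors are (2/1) · (3/2) · (4/3) · (5/4) · (6/5) · (7/6) · (3/2) · (4/3) · … (324 factors total). The numerators and denominators telescope so the product is an integer; carrying out the multiplication exactly gives PP(9, 6, 6) = 6062460972064640.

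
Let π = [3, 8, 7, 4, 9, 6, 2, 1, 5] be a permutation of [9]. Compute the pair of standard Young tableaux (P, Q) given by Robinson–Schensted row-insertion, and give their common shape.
P = [1, 4, 5] / [2, 6] / [3, 9] / [7] / [8];  Q = [1, 2, 5] / [3, 6] / [4, 9] / [7] / [8];  common shape = (3, 2, 2, 1, 1)

Row-insert the values π_1, π_2, … into P one at a time, bumping the leftmost entry strictly greater than the inserted value down to the next row. The recording tableau Q records, in position (i, j), the step at which that cell was added to P.
  Insert 3 (step 1): P = [3];  Q = [1]
  Insert 8 (step 2): P = [3, 8];  Q = [1, 2]
  Insert 7 (step 3): P = [3, 7] / [8];  Q = [1, 2] / [3]
  Insert 4 (step 4): P = [3, 4] / [7] / [8];  Q = [1, 2] / [3] / [4]
  Insert 9 (step 5): P = [3, 4, 9] / [7] / [8];  Q = [1, 2, 5] / [3] / [4]
  Insert 6 (step 6): P = [3, 4, 6] / [7, 9] / [8];  Q = [1, 2, 5] / [3, 6] / [4]
  Insert 2 (step 7): P = [2, 4, 6] / [3, 9] / [7] / [8];  Q = [1, 2, 5] / [3, 6] / [4] / [7]
  Insert 1 (step 8): P = [1, 4, 6] / [2, 9] / [3] / [7] / [8];  Q = [1, 2, 5] / [3, 6] / [4] / [7] / [8]
  Insert 5 (step 9): P = [1, 4, 5] / [2, 6] / [3, 9] / [7] / [8];  Q = [1, 2, 5] / [3, 6] / [4, 9] / [7] / [8]
Final shape: (3, 2, 2, 1, 1).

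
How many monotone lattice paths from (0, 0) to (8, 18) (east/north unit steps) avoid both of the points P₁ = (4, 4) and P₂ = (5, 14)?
Number of paths = 968045

Inclusion–exclusion. Total paths: C(26, 8) = 1562275. Through P₁: C(8, 4)·C(18, 4) = 214200. Through P₂: C(19, 5)·C(7, 3) = 406980. Since P₁ is strictly southwest of P₂, a monotone path through both must visit P₁ then P₂; paths through both = C(8, 4)·C(11, 1)·C(7, 3) = 26950. Avoid both = 1562275 − 214200 − 406980 + 26950 = 968045.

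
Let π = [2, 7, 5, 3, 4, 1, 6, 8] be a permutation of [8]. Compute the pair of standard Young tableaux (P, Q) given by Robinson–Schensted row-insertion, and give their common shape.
P = [1, 3, 4, 6, 8] / [2] / [5] / [7];  Q = [1, 2, 5, 7, 8] / [3] / [4] / [6];  common shape = (5, 1, 1, 1)

Row-insert the values π_1, π_2, … into P one at a time, bumping the leftmost entry strictly greater than the inserted value down to the next row. The recording tableau Q records, in position (i, j), the step at which that cell was added to P.
  Insert 2 (step 1): P = [2];  Q = [1]
  Insert 7 (step 2): P = [2, 7];  Q = [1, 2]
  Insert 5 (step 3): P = [2, 5] / [7];  Q = [1, 2] / [3]
  Insert 3 (step 4): P = [2, 3] / [5] / [7];  Q = [1, 2] / [3] / [4]
  Insert 4 (step 5): P = [2, 3, 4] / [5] / [7];  Q = [1, 2, 5] / [3] / [4]
  Insert 1 (step 6): P = [1, 3, 4] / [2] / [5] / [7];  Q = [1, 2, 5] / [3] / [4] / [6]
  Insert 6 (step 7): P = [1, 3, 4, 6] / [2] / [5] / [7];  Q = [1, 2, 5, 7] / [3] / [4] / [6]
  Insert 8 (step 8): P = [1, 3, 4, 6, 8] / [2] / [5] / [7];  Q = [1, 2, 5, 7, 8] / [3] / [4] / [6]
Final shape: (5, 1, 1, 1).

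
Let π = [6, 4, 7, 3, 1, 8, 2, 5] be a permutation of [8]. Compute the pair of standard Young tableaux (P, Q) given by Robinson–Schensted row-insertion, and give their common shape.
P = [1, 2, 5] / [3, 7, 8] / [4] / [6];  Q = [1, 3, 6] / [2, 7, 8] / [4] / [5];  common shape = (3, 3, 1, 1)

Row-insert the values π_1, π_2, … into P one at a time, bumping the leftmost entry strictly greater than the inserted value down to the next row. The recording tableau Q records, in position (i, j), the step at which that cell was added to P.
  Insert 6 (step 1): P = [6];  Q = [1]
  Insert 4 (step 2): P = [4] / [6];  Q = [1] / [2]
  Insert 7 (step 3): P = [4, 7] / [6];  Q = [1, 3] / [2]
  Insert 3 (step 4): P = [3, 7] / [4] / [6];  Q = [1, 3] / [2] / [4]
  Insert 1 (step 5): P = [1, 7] / [3] / [4] / [6];  Q = [1, 3] / [2] / [4] / [5]
  Insert 8 (step 6): P = [1, 7, 8] / [3] / [4] / [6];  Q = [1, 3, 6] / [2] / [4] / [5]
  Insert 2 (step 7): P = [1, 2, 8] / [3, 7] / [4] / [6];  Q = [1, 3, 6] / [2, 7] / [4] / [5]
  Insert 5 (step 8): P = [1, 2, 5] / [3, 7, 8] / [4] / [6];  Q = [1, 3, 6] / [2, 7, 8] / [4] / [5]
Final shape: (3, 3, 1, 1).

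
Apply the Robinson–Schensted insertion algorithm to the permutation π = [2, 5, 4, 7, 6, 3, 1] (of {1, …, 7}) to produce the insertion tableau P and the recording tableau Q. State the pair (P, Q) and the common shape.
P = [1, 3, 6] / [2, 7] / [4] / [5];  Q = [1, 2, 4] / [3, 5] / [6] / [7];  common shape = (3, 2, 1, 1)

Row-insert the values π_1, π_2, … into P one at a time, bumping the leftmost entry strictly greater than the inserted value down to the next row. The recording tableau Q records, in position (i, j), the step at which that cell was added to P.
  Insert 2 (step 1): P = [2];  Q = [1]
  Insert 5 (step 2): P = [2, 5];  Q = [1, 2]
  Insert 4 (step 3): P = [2, 4] / [5];  Q = [1, 2] / [3]
  Insert 7 (step 4): P = [2, 4, 7] / [5];  Q = [1, 2, 4] / [3]
  Insert 6 (step 5): P = [2, 4, 6] / [5, 7];  Q = [1, 2, 4] / [3, 5]
  Insert 3 (step 6): P = [2, 3, 6] / [4, 7] / [5];  Q = [1, 2, 4] / [3, 5] / [6]
  Insert 1 (step 7): P = [1, 3, 6] / [2, 7] / [4] / [5];  Q = [1, 2, 4] / [3, 5] / [6] / [7]
Final shape: (3, 2, 1, 1).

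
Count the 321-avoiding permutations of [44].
C_44 = 583300119592996693088040

These 321-avoiding permutations are counted by the Catalan number C_n = (1/(n + 1)) · C(2n, n). For n = 44: C_44 = (1/45) · C(88, 44) = 26248505381684851188961800/45 = 583300119592996693088040.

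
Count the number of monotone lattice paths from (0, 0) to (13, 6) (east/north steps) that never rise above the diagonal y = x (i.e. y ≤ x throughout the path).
Number of paths = 15504

By the reflection principle (André's argument), the number of monotone paths to (13, 6) with n ≤ m that never go above y = x is C(19, 13) − C(19, 14) = 27132 − 11628 = 15504.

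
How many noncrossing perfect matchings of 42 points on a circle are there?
C_21 = 24466267020

These noncrossing handshakes are counted by the Catalan number C_n = (1/(n + 1)) · C(2n, n). For n = 21: C_21 = (1/22) · C(42, 21) = 538257874440/22 = 24466267020.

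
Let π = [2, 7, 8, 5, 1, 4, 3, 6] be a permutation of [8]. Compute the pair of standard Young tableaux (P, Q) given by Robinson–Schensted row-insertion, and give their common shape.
P = [1, 3, 6] / [2, 4, 8] / [5] / [7];  Q = [1, 2, 3] / [4, 6, 8] / [5] / [7];  common shape = (3, 3, 1, 1)

Row-insert the values π_1, π_2, … into P one at a time, bumping the leftmost entry strictly greater than the inserted value down to the next row. The recording tableau Q records, in position (i, j), the step at which that cell was added to P.
  Insert 2 (step 1): P = [2];  Q = [1]
  Insert 7 (step 2): P = [2, 7];  Q = [1, 2]
  Insert 8 (step 3): P = [2, 7, 8];  Q = [1, 2, 3]
  Insert 5 (step 4): P = [2, 5, 8] / [7];  Q = [1, 2, 3] / [4]
  Insert 1 (step 5): P = [1, 5, 8] / [2] / [7];  Q = [1, 2, 3] / [4] / [5]
  Insert 4 (step 6): P = [1, 4, 8] / [2, 5] / [7];  Q = [1, 2, 3] / [4, 6] / [5]
  Insert 3 (step 7): P = [1, 3, 8] / [2, 4] / [5] / [7];  Q = [1, 2, 3] / [4, 6] / [5] / [7]
  Insert 6 (step 8): P = [1, 3, 6] / [2, 4, 8] / [5] / [7];  Q = [1, 2, 3] / [4, 6, 8] / [5] / [7]
Final shape: (3, 3, 1, 1).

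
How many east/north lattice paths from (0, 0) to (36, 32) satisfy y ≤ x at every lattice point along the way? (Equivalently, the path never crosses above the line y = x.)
Number of paths = 3423885943288280470

By the reflection principle (André's argument), the number of monotone paths to (36, 32) with n ≤ m that never go above y = x is C(68, 36) − C(68, 37) = 25336755980333275478 − 21912870037044995008 = 3423885943288280470.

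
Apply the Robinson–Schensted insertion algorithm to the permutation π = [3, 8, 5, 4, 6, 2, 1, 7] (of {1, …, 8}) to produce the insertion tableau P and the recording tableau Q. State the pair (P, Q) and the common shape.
P = [1, 4, 6, 7] / [2] / [3] / [5] / [8];  Q = [1, 2, 5, 8] / [3] / [4] / [6] / [7];  common shape = (4, 1, 1, 1, 1)

Row-insert the values π_1, π_2, … into P one at a time, bumping the leftmost entry strictly greater than the inserted value down to the next row. The recording tableau Q records, in position (i, j), the step at which that cell was added to P.
  Insert 3 (step 1): P = [3];  Q = [1]
  Insert 8 (step 2): P = [3, 8];  Q = [1, 2]
  Insert 5 (step 3): P = [3, 5] / [8];  Q = [1, 2] / [3]
  Insert 4 (step 4): P = [3, 4] / [5] / [8];  Q = [1, 2] / [3] / [4]
  Insert 6 (step 5): P = [3, 4, 6] / [5] / [8];  Q = [1, 2, 5] / [3] / [4]
  Insert 2 (step 6): P = [2, 4, 6] / [3] / [5] / [8];  Q = [1, 2, 5] / [3] / [4] / [6]
  Insert 1 (step 7): P = [1, 4, 6] / [2] / [3] / [5] / [8];  Q = [1, 2, 5] / [3] / [4] / [6] / [7]
  Insert 7 (step 8): P = [1, 4, 6, 7] / [2] / [3] / [5] / [8];  Q = [1, 2, 5, 8] / [3] / [4] / [6] / [7]
Final shape: (4, 1, 1, 1, 1).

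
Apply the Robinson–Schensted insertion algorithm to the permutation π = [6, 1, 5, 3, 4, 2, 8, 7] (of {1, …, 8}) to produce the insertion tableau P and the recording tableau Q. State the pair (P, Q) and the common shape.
P = [1, 2, 4, 7] / [3, 8] / [5] / [6];  Q = [1, 3, 5, 7] / [2, 8] / [4] / [6];  common shape = (4, 2, 1, 1)

Row-insert the values π_1, π_2, … into P one at a time, bumping the leftmost entry strictly greater than the inserted value down to the next row. The recording tableau Q records, in position (i, j), the step at which that cell was added to P.
  Insert 6 (step 1): P = [6];  Q = [1]
  Insert 1 (step 2): P = [1] / [6];  Q = [1] / [2]
  Insert 5 (step 3): P = [1, 5] / [6];  Q = [1, 3] / [2]
  Insert 3 (step 4): P = [1, 3] / [5] / [6];  Q = [1, 3] / [2] / [4]
  Insert 4 (step 5): P = [1, 3, 4] / [5] / [6];  Q = [1, 3, 5] / [2] / [4]
  Insert 2 (step 6): P = [1, 2, 4] / [3] / [5] / [6];  Q = [1, 3, 5] / [2] / [4] / [6]
  Insert 8 (step 7): P = [1, 2, 4, 8] / [3] / [5] / [6];  Q = [1, 3, 5, 7] / [2] / [4] / [6]
  Insert 7 (step 8): P = [1, 2, 4, 7] / [3, 8] / [5] / [6];  Q = [1, 3, 5, 7] / [2, 8] / [4] / [6]
Final shape: (4, 2, 1, 1).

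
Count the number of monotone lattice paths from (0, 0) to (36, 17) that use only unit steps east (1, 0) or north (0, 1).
Number of paths = 32308782859535

A monotone lattice path from (0, 0) to (36, 17) consists of 36 east steps and 17 north steps in some order, so it is determined by which 36 of the 53 steps are east. The count is C(53, 36) = 32308782859535.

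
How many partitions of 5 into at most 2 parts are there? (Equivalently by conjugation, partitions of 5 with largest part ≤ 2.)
p(5, parts ≤ 2) = 3

Partitions of 5 with all parts ≤ 2: 2+2+1, 2+1+1+1, 1+1+1+1+1. Count = 3.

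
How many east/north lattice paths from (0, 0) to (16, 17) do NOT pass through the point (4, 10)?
Number of paths = 1116364722

Total paths from (0, 0) to (16, 17): C(33, 16) = 1166803110. Paths through (4, 10): (paths (0, 0) → (4, 10)) × (paths (4, 10) → (16, 17)) = C(14, 4) · C(19, 12) = 1001 · 50388 = 50438388. Avoidance count = 1166803110 − 50438388 = 1116364722.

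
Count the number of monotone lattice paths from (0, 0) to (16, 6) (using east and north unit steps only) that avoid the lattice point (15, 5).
Number of paths = 43605

Total paths from (0, 0) to (16, 6): C(22, 16) = 74613. Paths through (15, 5): (paths (0, 0) → (15, 5)) × (paths (15, 5) → (16, 6)) = C(20, 15) · C(2, 1) = 15504 · 2 = 31008. Avoidance count = 74613 − 31008 = 43605.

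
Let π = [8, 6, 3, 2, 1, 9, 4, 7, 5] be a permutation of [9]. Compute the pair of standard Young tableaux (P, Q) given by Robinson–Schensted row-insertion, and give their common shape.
P = [1, 4, 5] / [2, 7] / [3, 9] / [6] / [8];  Q = [1, 6, 8] / [2, 7] / [3, 9] / [4] / [5];  common shape = (3, 2, 2, 1, 1)

Row-insert the values π_1, π_2, … into P one at a time, bumping the leftmost entry strictly greater than the inserted value down to the next row. The recording tableau Q records, in position (i, j), the step at which that cell was added to P.
  Insert 8 (step 1): P = [8];  Q = [1]
  Insert 6 (step 2): P = [6] / [8];  Q = [1] / [2]
  Insert 3 (step 3): P = [3] / [6] / [8];  Q = [1] / [2] / [3]
  Insert 2 (step 4): P = [2] / [3] / [6] / [8];  Q = [1] / [2] / [3] / [4]
  Insert 1 (step 5): P = [1] / [2] / [3] / [6] / [8];  Q = [1] / [2] / [3] / [4] / [5]
  Insert 9 (step 6): P = [1, 9] / [2] / [3] / [6] / [8];  Q = [1, 6] / [2] / [3] / [4] / [5]
  Insert 4 (step 7): P = [1, 4] / [2, 9] / [3] / [6] / [8];  Q = [1, 6] / [2, 7] / [3] / [4] / [5]
  Insert 7 (step 8): P = [1, 4, 7] / [2, 9] / [3] / [6] / [8];  Q = [1, 6, 8] / [2, 7] / [3] / [4] / [5]
  Insert 5 (step 9): P = [1, 4, 5] / [2, 7] / [3, 9] / [6] / [8];  Q = [1, 6, 8] / [2, 7] / [3, 9] / [4] / [5]
Final shape: (3, 2, 2, 1, 1).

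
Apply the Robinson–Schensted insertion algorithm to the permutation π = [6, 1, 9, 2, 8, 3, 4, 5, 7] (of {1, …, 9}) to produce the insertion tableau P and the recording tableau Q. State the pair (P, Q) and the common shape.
P = [1, 2, 3, 4, 5, 7] / [6, 8] / [9];  Q = [1, 3, 5, 7, 8, 9] / [2, 4] / [6];  common shape = (6, 2, 1)

Row-insert the values π_1, π_2, … into P one at a time, bumping the leftmost entry strictly greater than the inserted value down to the next row. The recording tableau Q records, in position (i, j), the step at which that cell was added to P.
  Insert 6 (step 1): P = [6];  Q = [1]
  Insert 1 (step 2): P = [1] / [6];  Q = [1] / [2]
  Insert 9 (step 3): P = [1, 9] / [6];  Q = [1, 3] / [2]
  Insert 2 (step 4): P = [1, 2] / [6, 9];  Q = [1, 3] / [2, 4]
  Insert 8 (step 5): P = [1, 2, 8] / [6, 9];  Q = [1, 3, 5] / [2, 4]
  Insert 3 (step 6): P = [1, 2, 3] / [6, 8] / [9];  Q = [1, 3, 5] / [2, 4] / [6]
  Insert 4 (step 7): P = [1, 2, 3, 4] / [6, 8] / [9];  Q = [1, 3, 5, 7] / [2, 4] / [6]
  Insert 5 (step 8): P = [1, 2, 3, 4, 5] / [6, 8] / [9];  Q = [1, 3, 5, 7, 8] / [2, 4] / [6]
  Insert 7 (step 9): P = [1, 2, 3, 4, 5, 7] / [6, 8] / [9];  Q = [1, 3, 5, 7, 8, 9] / [2, 4] / [6]
Final shape: (6, 2, 1).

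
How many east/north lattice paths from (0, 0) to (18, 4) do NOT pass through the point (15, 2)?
Number of paths = 5955

Total paths from (0, 0) to (18, 4): C(22, 18) = 7315. Paths through (15, 2): (paths (0, 0) → (15, 2)) × (paths (15, 2) → (18, 4)) = C(17, 15) · C(5, 3) = 136 · 10 = 1360. Avoidance count = 7315 − 1360 = 5955.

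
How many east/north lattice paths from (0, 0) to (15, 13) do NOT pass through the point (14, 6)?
Number of paths = 37132080

Total paths from (0, 0) to (15, 13): C(28, 15) = 37442160. Paths through (14, 6): (paths (0, 0) → (14, 6)) × (paths (14, 6) → (15, 13)) = C(20, 14) · C(8, 1) = 38760 · 8 = 310080. Avoidance count = 37442160 − 310080 = 37132080.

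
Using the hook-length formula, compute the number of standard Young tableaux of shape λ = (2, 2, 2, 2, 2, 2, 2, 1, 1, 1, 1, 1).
# SYT of shape (2, 2, 2, 2, 2, 2, 2, 1, 1, 1, 1, 1) = 23256

Hook-length formula: f^λ = n! / Π hook(c), product over all cells c of the Young diagram. For λ = (2, 2, 2, 2, 2, 2, 2, 1, 1, 1, 1, 1), n = 19 boxes. Hook lengths by row (left-to-right, top-to-bottom): [13, 7]; [12, 6]; [11, 5]; [10, 4]; [9, 3]; [8, 2]; [7, 1]; [5]; [4]; [3]; [2]; [1]. Product of hooks = 5230697472000. So f^λ = 19! / 5230697472000 = 121645100408832000 / 5230697472000 = 23256.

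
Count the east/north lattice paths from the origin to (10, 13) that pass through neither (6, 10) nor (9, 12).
Number of paths = 436086

Inclusion–exclusion. Total paths: C(23, 10) = 1144066. Through P₁: C(16, 6)·C(7, 4) = 280280. Through P₂: C(21, 9)·C(2, 1) = 587860. Since P₁ is strictly southwest of P₂, a monotone path through both must visit P₁ then P₂; paths through both = C(16, 6)·C(5, 3)·C(2, 1) = 160160. Avoid both = 1144066 − 280280 − 587860 + 160160 = 436086.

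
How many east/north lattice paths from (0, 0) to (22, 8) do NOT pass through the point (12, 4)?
Number of paths = 4031105

Total paths from (0, 0) to (22, 8): C(30, 22) = 5852925. Paths through (12, 4): (paths (0, 0) → (12, 4)) × (paths (12, 4) → (22, 8)) = C(16, 12) · C(14, 10) = 1820 · 1001 = 1821820. Avoidance count = 5852925 − 1821820 = 4031105.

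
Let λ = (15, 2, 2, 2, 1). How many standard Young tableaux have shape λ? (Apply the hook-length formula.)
# SYT of shape (15, 2, 2, 2, 1) = 1552320

Hook-length formula: f^λ = n! / Π hook(c), product over all cells c of the Young diagram. For λ = (15, 2, 2, 2, 1), n = 22 boxes. Hook lengths by row (left-to-right, top-to-bottom): [19, 17, 13, 12, 11, 10, 9, 8, 7, 6, 5, 4, 3, 2, 1]; [5, 3]; [4, 2]; [3, 1]; [1]. Product of hooks = 724077978624000. So f^λ = 22! / 724077978624000 = 1124000727777607680000 / 724077978624000 = 1552320.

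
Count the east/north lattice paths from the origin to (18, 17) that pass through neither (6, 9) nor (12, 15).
Number of paths = 3549829080

Inclusion–exclusion. Total paths: C(35, 18) = 4537567650. Through P₁: C(15, 6)·C(20, 12) = 630479850. Through P₂: C(27, 12)·C(8, 6) = 486748080. Since P₁ is strictly southwest of P₂, a monotone path through both must visit P₁ then P₂; paths through both = C(15, 6)·C(12, 6)·C(8, 6) = 129489360. Avoid both = 4537567650 − 630479850 − 486748080 + 129489360 = 3549829080.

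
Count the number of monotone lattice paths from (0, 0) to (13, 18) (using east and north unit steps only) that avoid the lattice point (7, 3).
Number of paths = 199741395

Total paths from (0, 0) to (13, 18): C(31, 13) = 206253075. Paths through (7, 3): (paths (0, 0) → (7, 3)) × (paths (7, 3) → (13, 18)) = C(10, 7) · C(21, 6) = 120 · 54264 = 6511680. Avoidance count = 206253075 − 6511680 = 199741395.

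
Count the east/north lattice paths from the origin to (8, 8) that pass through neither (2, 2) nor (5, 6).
Number of paths = 4806

Inclusion–exclusion. Total paths: C(16, 8) = 12870. Through P₁: C(4, 2)·C(12, 6) = 5544. Through P₂: C(11, 5)·C(5, 3) = 4620. Since P₁ is strictly southwest of P₂, a monotone path through both must visit P₁ then P₂; paths through both = C(4, 2)·C(7, 3)·C(5, 3) = 2100. Avoid both = 12870 − 5544 − 4620 + 2100 = 4806.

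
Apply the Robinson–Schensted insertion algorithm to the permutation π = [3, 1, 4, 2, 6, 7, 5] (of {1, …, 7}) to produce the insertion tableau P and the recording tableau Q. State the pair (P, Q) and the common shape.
P = [1, 2, 5, 7] / [3, 4, 6];  Q = [1, 3, 5, 6] / [2, 4, 7];  common shape = (4, 3)

Row-insert the values π_1, π_2, … into P one at a time, bumping the leftmost entry strictly greater than the inserted value down to the next row. The recording tableau Q records, in position (i, j), the step at which that cell was added to P.
  Insert 3 (step 1): P = [3];  Q = [1]
  Insert 1 (step 2): P = [1] / [3];  Q = [1] / [2]
  Insert 4 (step 3): P = [1, 4] / [3];  Q = [1, 3] / [2]
  Insert 2 (step 4): P = [1, 2] / [3, 4];  Q = [1, 3] / [2, 4]
  Insert 6 (step 5): P = [1, 2, 6] / [3, 4];  Q = [1, 3, 5] / [2, 4]
  Insert 7 (step 6): P = [1, 2, 6, 7] / [3, 4];  Q = [1, 3, 5, 6] / [2, 4]
  Insert 5 (step 7): P = [1, 2, 5, 7] / [3, 4, 6];  Q = [1, 3, 5, 6] / [2, 4, 7]
Final shape: (4, 3).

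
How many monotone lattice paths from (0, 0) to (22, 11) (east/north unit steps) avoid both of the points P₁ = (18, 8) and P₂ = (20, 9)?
Number of paths = 106888015

Inclusion–exclusion. Total paths: C(33, 22) = 193536720. Through P₁: C(26, 18)·C(7, 4) = 54679625. Through P₂: C(29, 20)·C(4, 2) = 60090030. Since P₁ is strictly southwest of P₂, a monotone path through both must visit P₁ then P₂; paths through both = C(26, 18)·C(3, 2)·C(4, 2) = 28120950. Avoid both = 193536720 − 54679625 − 60090030 + 28120950 = 106888015.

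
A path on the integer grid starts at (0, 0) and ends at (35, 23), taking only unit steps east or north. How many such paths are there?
Number of paths = 8799226775309880

A monotone lattice path from (0, 0) to (35, 23) consists of 35 east steps and 23 north steps in some order, so it is determined by which 35 of the 58 steps are east. The count is C(58, 35) = 8799226775309880.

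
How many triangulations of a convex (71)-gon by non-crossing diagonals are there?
C_69 = 337485502510215975556783793455058624700

These polygon triangulations are counted by the Catalan number C_n = (1/(n + 1)) · C(2n, n). For n = 69: C_69 = (1/70) · C(138, 69) = 23623985175715118288974865541854103729000/70 = 337485502510215975556783793455058624700.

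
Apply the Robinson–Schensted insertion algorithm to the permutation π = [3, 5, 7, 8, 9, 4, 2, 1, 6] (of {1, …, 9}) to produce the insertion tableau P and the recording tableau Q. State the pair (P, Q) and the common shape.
P = [1, 4, 6, 8, 9] / [2, 7] / [3] / [5];  Q = [1, 2, 3, 4, 5] / [6, 9] / [7] / [8];  common shape = (5, 2, 1, 1)

Row-insert the values π_1, π_2, … into P one at a time, bumping the leftmost entry strictly greater than the inserted value down to the next row. The recording tableau Q records, in position (i, j), the step at which that cell was added to P.
  Insert 3 (step 1): P = [3];  Q = [1]
  Insert 5 (step 2): P = [3, 5];  Q = [1, 2]
  Insert 7 (step 3): P = [3, 5, 7];  Q = [1, 2, 3]
  Insert 8 (step 4): P = [3, 5, 7, 8];  Q = [1, 2, 3, 4]
  Insert 9 (step 5): P = [3, 5, 7, 8, 9];  Q = [1, 2, 3, 4, 5]
  Insert 4 (step 6): P = [3, 4, 7, 8, 9] / [5];  Q = [1, 2, 3, 4, 5] / [6]
  Insert 2 (step 7): P = [2, 4, 7, 8, 9] / [3] / [5];  Q = [1, 2, 3, 4, 5] / [6] / [7]
  Insert 1 (step 8): P = [1, 4, 7, 8, 9] / [2] / [3] / [5];  Q = [1, 2, 3, 4, 5] / [6] / [7] / [8]
  Insert 6 (step 9): P = [1, 4, 6, 8, 9] / [2, 7] / [3] / [5];  Q = [1, 2, 3, 4, 5] / [6, 9] / [7] / [8]
Final shape: (5, 2, 1, 1).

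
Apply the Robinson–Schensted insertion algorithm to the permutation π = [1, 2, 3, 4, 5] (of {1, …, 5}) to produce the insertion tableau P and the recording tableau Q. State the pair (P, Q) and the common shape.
P = [1, 2, 3, 4, 5];  Q = [1, 2, 3, 4, 5];  common shape = (5)

Row-insert the values π_1, π_2, … into P one at a time, bumping the leftmost entry strictly greater than the inserted value down to the next row. The recording tableau Q records, in position (i, j), the step at which that cell was added to P.
  Insert 1 (step 1): P = [1];  Q = [1]
  Insert 2 (step 2): P = [1, 2];  Q = [1, 2]
  Insert 3 (step 3): P = [1, 2, 3];  Q = [1, 2, 3]
  Insert 4 (step 4): P = [1, 2, 3, 4];  Q = [1, 2, 3, 4]
  Insert 5 (step 5): P = [1, 2, 3, 4, 5];  Q = [1, 2, 3, 4, 5]
Final shape: (5).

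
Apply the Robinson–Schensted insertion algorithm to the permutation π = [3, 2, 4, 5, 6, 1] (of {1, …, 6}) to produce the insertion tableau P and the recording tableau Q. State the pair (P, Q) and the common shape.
P = [1, 4, 5, 6] / [2] / [3];  Q = [1, 3, 4, 5] / [2] / [6];  common shape = (4, 1, 1)

Row-insert the values π_1, π_2, … into P one at a time, bumping the leftmost entry strictly greater than the inserted value down to the next row. The recording tableau Q records, in position (i, j), the step at which that cell was added to P.
  Insert 3 (step 1): P = [3];  Q = [1]
  Insert 2 (step 2): P = [2] / [3];  Q = [1] / [2]
  Insert 4 (step 3): P = [2, 4] / [3];  Q = [1, 3] / [2]
  Insert 5 (step 4): P = [2, 4, 5] / [3];  Q = [1, 3, 4] / [2]
  Insert 6 (step 5): P = [2, 4, 5, 6] / [3];  Q = [1, 3, 4, 5] / [2]
  Insert 1 (step 6): P = [1, 4, 5, 6] / [2] / [3];  Q = [1, 3, 4, 5] / [2] / [6]
Final shape: (4, 1, 1).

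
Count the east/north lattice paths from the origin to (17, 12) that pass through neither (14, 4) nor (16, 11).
Number of paths = 25535565

Inclusion–exclusion. Total paths: C(29, 17) = 51895935. Through P₁: C(18, 14)·C(11, 3) = 504900. Through P₂: C(27, 16)·C(2, 1) = 26075790. Since P₁ is strictly southwest of P₂, a monotone path through both must visit P₁ then P₂; paths through both = C(18, 14)·C(9, 2)·C(2, 1) = 220320. Avoid both = 51895935 − 504900 − 26075790 + 220320 = 25535565.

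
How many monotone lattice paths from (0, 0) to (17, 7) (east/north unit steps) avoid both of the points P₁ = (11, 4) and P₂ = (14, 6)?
Number of paths = 131004

Inclusion–exclusion. Total paths: C(24, 17) = 346104. Through P₁: C(15, 11)·C(9, 6) = 114660. Through P₂: C(20, 14)·C(4, 3) = 155040. Since P₁ is strictly southwest of P₂, a monotone path through both must visit P₁ then P₂; paths through both = C(15, 11)·C(5, 3)·C(4, 3) = 54600. Avoid both = 346104 − 114660 − 155040 + 54600 = 131004.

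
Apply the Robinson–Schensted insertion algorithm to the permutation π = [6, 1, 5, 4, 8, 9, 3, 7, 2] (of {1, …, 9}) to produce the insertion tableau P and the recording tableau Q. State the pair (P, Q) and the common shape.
P = [1, 2, 7, 9] / [3, 8] / [4] / [5] / [6];  Q = [1, 3, 5, 6] / [2, 8] / [4] / [7] / [9];  common shape = (4, 2, 1, 1, 1)

Row-insert the values π_1, π_2, … into P one at a time, bumping the leftmost entry strictly greater than the inserted value down to the next row. The recording tableau Q records, in position (i, j), the step at which that cell was added to P.
  Insert 6 (step 1): P = [6];  Q = [1]
  Insert 1 (step 2): P = [1] / [6];  Q = [1] / [2]
  Insert 5 (step 3): P = [1, 5] / [6];  Q = [1, 3] / [2]
  Insert 4 (step 4): P = [1, 4] / [5] / [6];  Q = [1, 3] / [2] / [4]
  Insert 8 (step 5): P = [1, 4, 8] / [5] / [6];  Q = [1, 3, 5] / [2] / [4]
  Insert 9 (step 6): P = [1, 4, 8, 9] / [5] / [6];  Q = [1, 3, 5, 6] / [2] / [4]
  Insert 3 (step 7): P = [1, 3, 8, 9] / [4] / [5] / [6];  Q = [1, 3, 5, 6] / [2] / [4] / [7]
  Insert 7 (step 8): P = [1, 3, 7, 9] / [4, 8] / [5] / [6];  Q = [1, 3, 5, 6] / [2, 8] / [4] / [7]
  Insert 2 (step 9): P = [1, 2, 7, 9] / [3, 8] / [4] / [5] / [6];  Q = [1, 3, 5, 6] / [2, 8] / [4] / [7] / [9]
Final shape: (4, 2, 1, 1, 1).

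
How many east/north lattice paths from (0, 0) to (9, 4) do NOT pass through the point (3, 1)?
Number of paths = 379

Total paths from (0, 0) to (9, 4): C(13, 9) = 715. Paths through (3, 1): (paths (0, 0) → (3, 1)) × (paths (3, 1) → (9, 4)) = C(4, 3) · C(9, 6) = 4 · 84 = 336. Avoidance count = 715 − 336 = 379.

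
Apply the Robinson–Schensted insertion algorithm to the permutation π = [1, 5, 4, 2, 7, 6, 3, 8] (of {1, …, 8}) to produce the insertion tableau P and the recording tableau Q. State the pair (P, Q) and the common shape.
P = [1, 2, 3, 8] / [4, 6] / [5, 7];  Q = [1, 2, 5, 8] / [3, 6] / [4, 7];  common shape = (4, 2, 2)

Row-insert the values π_1, π_2, … into P one at a time, bumping the leftmost entry strictly greater than the inserted value down to the next row. The recording tableau Q records, in position (i, j), the step at which that cell was added to P.
  Insert 1 (step 1): P = [1];  Q = [1]
  Insert 5 (step 2): P = [1, 5];  Q = [1, 2]
  Insert 4 (step 3): P = [1, 4] / [5];  Q = [1, 2] / [3]
  Insert 2 (step 4): P = [1, 2] / [4] / [5];  Q = [1, 2] / [3] / [4]
  Insert 7 (step 5): P = [1, 2, 7] / [4] / [5];  Q = [1, 2, 5] / [3] / [4]
  Insert 6 (step 6): P = [1, 2, 6] / [4, 7] / [5];  Q = [1, 2, 5] / [3, 6] / [4]
  Insert 3 (step 7): P = [1, 2, 3] / [4, 6] / [5, 7];  Q = [1, 2, 5] / [3, 6] / [4, 7]
  Insert 8 (step 8): P = [1, 2, 3, 8] / [4, 6] / [5, 7];  Q = [1, 2, 5, 8] / [3, 6] / [4, 7]
Final shape: (4, 2, 2).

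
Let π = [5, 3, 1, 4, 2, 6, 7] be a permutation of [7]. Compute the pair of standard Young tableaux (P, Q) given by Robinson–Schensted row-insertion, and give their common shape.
P = [1, 2, 6, 7] / [3, 4] / [5];  Q = [1, 4, 6, 7] / [2, 5] / [3];  common shape = (4, 2, 1)

Row-insert the values π_1, π_2, … into P one at a time, bumping the leftmost entry strictly greater than the inserted value down to the next row. The recording tableau Q records, in position (i, j), the step at which that cell was added to P.
  Insert 5 (step 1): P = [5];  Q = [1]
  Insert 3 (step 2): P = [3] / [5];  Q = [1] / [2]
  Insert 1 (step 3): P = [1] / [3] / [5];  Q = [1] / [2] / [3]
  Insert 4 (step 4): P = [1, 4] / [3] / [5];  Q = [1, 4] / [2] / [3]
  Insert 2 (step 5): P = [1, 2] / [3, 4] / [5];  Q = [1, 4] / [2, 5] / [3]
  Insert 6 (step 6): P = [1, 2, 6] / [3, 4] / [5];  Q = [1, 4, 6] / [2, 5] / [3]
  Insert 7 (step 7): P = [1, 2, 6, 7] / [3, 4] / [5];  Q = [1, 4, 6, 7] / [2, 5] / [3]
Final shape: (4, 2, 1).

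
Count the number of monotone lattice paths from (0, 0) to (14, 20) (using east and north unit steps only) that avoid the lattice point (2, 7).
Number of paths = 1204764840

Total paths from (0, 0) to (14, 20): C(34, 14) = 1391975640. Paths through (2, 7): (paths (0, 0) → (2, 7)) × (paths (2, 7) → (14, 20)) = C(9, 2) · C(25, 12) = 36 · 5200300 = 187210800. Avoidance count = 1391975640 − 187210800 = 1204764840.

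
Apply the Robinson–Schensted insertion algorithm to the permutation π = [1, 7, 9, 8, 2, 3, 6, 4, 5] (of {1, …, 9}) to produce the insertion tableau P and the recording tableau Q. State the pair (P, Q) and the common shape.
P = [1, 2, 3, 4, 5] / [6, 8] / [7] / [9];  Q = [1, 2, 3, 7, 9] / [4, 6] / [5] / [8];  common shape = (5, 2, 1, 1)

Row-insert the values π_1, π_2, … into P one at a time, bumping the leftmost entry strictly greater than the inserted value down to the next row. The recording tableau Q records, in position (i, j), the step at which that cell was added to P.
  Insert 1 (step 1): P = [1];  Q = [1]
  Insert 7 (step 2): P = [1, 7];  Q = [1, 2]
  Insert 9 (step 3): P = [1, 7, 9];  Q = [1, 2, 3]
  Insert 8 (step 4): P = [1, 7, 8] / [9];  Q = [1, 2, 3] / [4]
  Insert 2 (step 5): P = [1, 2, 8] / [7] / [9];  Q = [1, 2, 3] / [4] / [5]
  Insert 3 (step 6): P = [1, 2, 3] / [7, 8] / [9];  Q = [1, 2, 3] / [4, 6] / [5]
  Insert 6 (step 7): P = [1, 2, 3, 6] / [7, 8] / [9];  Q = [1, 2, 3, 7] / [4, 6] / [5]
  Insert 4 (step 8): P = [1, 2, 3, 4] / [6, 8] / [7] / [9];  Q = [1, 2, 3, 7] / [4, 6] / [5] / [8]
  Insert 5 (step 9): P = [1, 2, 3, 4, 5] / [6, 8] / [7] / [9];  Q = [1, 2, 3, 7, 9] / [4, 6] / [5] / [8]
Final shape: (5, 2, 1, 1).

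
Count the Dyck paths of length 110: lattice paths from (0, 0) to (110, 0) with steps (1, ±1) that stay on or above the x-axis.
C_55 = 1759414616608818870992479875972

These Dyck paths are counted by the Catalan number C_n = (1/(n + 1)) · C(2n, n). For n = 55: C_55 = (1/56) · C(110, 55) = 98527218530093856775578873054432/56 = 1759414616608818870992479875972.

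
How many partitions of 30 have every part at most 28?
p(30, parts ≤ 28) = 5602

Use the recurrence p(n, m) = p(n, m−1) + p(n−m, m): either the largest part is < m (count p(n, m−1)) or the largest part is exactly m (remove one copy of m, count p(n−m, m)). With p(0, ·) = 1 this gives p(30, parts ≤ 28) = 5602. (By conjugating Young diagrams, this also counts partitions of 30 into at most 28 parts.)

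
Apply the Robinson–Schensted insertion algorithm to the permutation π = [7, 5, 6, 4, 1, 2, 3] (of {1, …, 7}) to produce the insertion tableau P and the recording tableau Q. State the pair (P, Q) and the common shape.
P = [1, 2, 3] / [4, 6] / [5] / [7];  Q = [1, 3, 7] / [2, 6] / [4] / [5];  common shape = (3, 2, 1, 1)

Row-insert the values π_1, π_2, … into P one at a time, bumping the leftmost entry strictly greater than the inserted value down to the next row. The recording tableau Q records, in position (i, j), the step at which that cell was added to P.
  Insert 7 (step 1): P = [7];  Q = [1]
  Insert 5 (step 2): P = [5] / [7];  Q = [1] / [2]
  Insert 6 (step 3): P = [5, 6] / [7];  Q = [1, 3] / [2]
  Insert 4 (step 4): P = [4, 6] / [5] / [7];  Q = [1, 3] / [2] / [4]
  Insert 1 (step 5): P = [1, 6] / [4] / [5] / [7];  Q = [1, 3] / [2] / [4] / [5]
  Insert 2 (step 6): P = [1, 2] / [4, 6] / [5] / [7];  Q = [1, 3] / [2, 6] / [4] / [5]
  Insert 3 (step 7): P = [1, 2, 3] / [4, 6] / [5] / [7];  Q = [1, 3, 7] / [2, 6] / [4] / [5]
Final shape: (3, 2, 1, 1).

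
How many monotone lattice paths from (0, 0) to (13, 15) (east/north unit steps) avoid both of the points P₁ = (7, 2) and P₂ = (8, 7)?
Number of paths = 28461555

Inclusion–exclusion. Total paths: C(28, 13) = 37442160. Through P₁: C(9, 7)·C(19, 6) = 976752. Through P₂: C(15, 8)·C(13, 5) = 8281845. Since P₁ is strictly southwest of P₂, a monotone path through both must visit P₁ then P₂; paths through both = C(9, 7)·C(6, 1)·C(13, 5) = 277992. Avoid both = 37442160 − 976752 − 8281845 + 277992 = 28461555.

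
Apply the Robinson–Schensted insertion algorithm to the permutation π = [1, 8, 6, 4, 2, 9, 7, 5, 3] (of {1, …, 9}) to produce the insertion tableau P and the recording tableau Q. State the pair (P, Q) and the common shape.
P = [1, 2, 3] / [4, 5] / [6, 7] / [8, 9];  Q = [1, 2, 6] / [3, 7] / [4, 8] / [5, 9];  common shape = (3, 2, 2, 2)

Row-insert the values π_1, π_2, … into P one at a time, bumping the leftmost entry strictly greater than the inserted value down to the next row. The recording tableau Q records, in position (i, j), the step at which that cell was added to P.
  Insert 1 (step 1): P = [1];  Q = [1]
  Insert 8 (step 2): P = [1, 8];  Q = [1, 2]
  Insert 6 (step 3): P = [1, 6] / [8];  Q = [1, 2] / [3]
  Insert 4 (step 4): P = [1, 4] / [6] / [8];  Q = [1, 2] / [3] / [4]
  Insert 2 (step 5): P = [1, 2] / [4] / [6] / [8];  Q = [1, 2] / [3] / [4] / [5]
  Insert 9 (step 6): P = [1, 2, 9] / [4] / [6] / [8];  Q = [1, 2, 6] / [3] / [4] / [5]
  Insert 7 (step 7): P = [1, 2, 7] / [4, 9] / [6] / [8];  Q = [1, 2, 6] / [3, 7] / [4] / [5]
  Insert 5 (step 8): P = [1, 2, 5] / [4, 7] / [6, 9] / [8];  Q = [1, 2, 6] / [3, 7] / [4, 8] / [5]
  Insert 3 (step 9): P = [1, 2, 3] / [4, 5] / [6, 7] / [8, 9];  Q = [1, 2, 6] / [3, 7] / [4, 8] / [5, 9]
Final shape: (3, 2, 2, 2).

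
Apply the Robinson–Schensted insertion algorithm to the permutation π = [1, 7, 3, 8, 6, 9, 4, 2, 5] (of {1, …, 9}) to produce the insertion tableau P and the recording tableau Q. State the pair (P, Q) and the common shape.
P = [1, 2, 4, 5] / [3, 8, 9] / [6] / [7];  Q = [1, 2, 4, 6] / [3, 5, 9] / [7] / [8];  common shape = (4, 3, 1, 1)

Row-insert the values π_1, π_2, … into P one at a time, bumping the leftmost entry strictly greater than the inserted value down to the next row. The recording tableau Q records, in position (i, j), the step at which that cell was added to P.
  Insert 1 (step 1): P = [1];  Q = [1]
  Insert 7 (step 2): P = [1, 7];  Q = [1, 2]
  Insert 3 (step 3): P = [1, 3] / [7];  Q = [1, 2] / [3]
  Insert 8 (step 4): P = [1, 3, 8] / [7];  Q = [1, 2, 4] / [3]
  Insert 6 (step 5): P = [1, 3, 6] / [7, 8];  Q = [1, 2, 4] / [3, 5]
  Insert 9 (step 6): P = [1, 3, 6, 9] / [7, 8];  Q = [1, 2, 4, 6] / [3, 5]
  Insert 4 (step 7): P = [1, 3, 4, 9] / [6, 8] / [7];  Q = [1, 2, 4, 6] / [3, 5] / [7]
  Insert 2 (step 8): P = [1, 2, 4, 9] / [3, 8] / [6] / [7];  Q = [1, 2, 4, 6] / [3, 5] / [7] / [8]
  Insert 5 (step 9): P = [1, 2, 4, 5] / [3, 8, 9] / [6] / [7];  Q = [1, 2, 4, 6] / [3, 5, 9] / [7] / [8]
Final shape: (4, 3, 1, 1).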